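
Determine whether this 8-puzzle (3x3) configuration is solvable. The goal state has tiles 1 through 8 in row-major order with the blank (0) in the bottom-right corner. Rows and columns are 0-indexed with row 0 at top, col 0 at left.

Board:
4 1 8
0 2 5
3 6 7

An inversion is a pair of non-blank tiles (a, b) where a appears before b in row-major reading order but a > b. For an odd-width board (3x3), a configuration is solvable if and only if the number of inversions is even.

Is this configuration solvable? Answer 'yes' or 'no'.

Answer: no

Derivation:
Inversions (pairs i<j in row-major order where tile[i] > tile[j] > 0): 9
9 is odd, so the puzzle is not solvable.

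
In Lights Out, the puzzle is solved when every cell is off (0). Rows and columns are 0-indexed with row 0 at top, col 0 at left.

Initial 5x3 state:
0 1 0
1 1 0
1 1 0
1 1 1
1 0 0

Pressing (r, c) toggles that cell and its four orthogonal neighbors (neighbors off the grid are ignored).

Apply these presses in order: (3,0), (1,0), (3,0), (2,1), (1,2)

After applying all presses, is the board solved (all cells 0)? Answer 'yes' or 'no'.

Answer: no

Derivation:
After press 1 at (3,0):
0 1 0
1 1 0
0 1 0
0 0 1
0 0 0

After press 2 at (1,0):
1 1 0
0 0 0
1 1 0
0 0 1
0 0 0

After press 3 at (3,0):
1 1 0
0 0 0
0 1 0
1 1 1
1 0 0

After press 4 at (2,1):
1 1 0
0 1 0
1 0 1
1 0 1
1 0 0

After press 5 at (1,2):
1 1 1
0 0 1
1 0 0
1 0 1
1 0 0

Lights still on: 8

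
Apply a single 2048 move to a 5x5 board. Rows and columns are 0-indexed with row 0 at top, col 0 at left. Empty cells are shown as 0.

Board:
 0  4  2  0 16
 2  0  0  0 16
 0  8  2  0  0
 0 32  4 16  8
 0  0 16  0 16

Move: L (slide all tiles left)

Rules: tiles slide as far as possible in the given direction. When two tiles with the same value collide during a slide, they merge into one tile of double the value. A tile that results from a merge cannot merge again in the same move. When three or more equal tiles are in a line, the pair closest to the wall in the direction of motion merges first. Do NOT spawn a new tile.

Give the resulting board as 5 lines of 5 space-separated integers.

Answer:  4  2 16  0  0
 2 16  0  0  0
 8  2  0  0  0
32  4 16  8  0
32  0  0  0  0

Derivation:
Slide left:
row 0: [0, 4, 2, 0, 16] -> [4, 2, 16, 0, 0]
row 1: [2, 0, 0, 0, 16] -> [2, 16, 0, 0, 0]
row 2: [0, 8, 2, 0, 0] -> [8, 2, 0, 0, 0]
row 3: [0, 32, 4, 16, 8] -> [32, 4, 16, 8, 0]
row 4: [0, 0, 16, 0, 16] -> [32, 0, 0, 0, 0]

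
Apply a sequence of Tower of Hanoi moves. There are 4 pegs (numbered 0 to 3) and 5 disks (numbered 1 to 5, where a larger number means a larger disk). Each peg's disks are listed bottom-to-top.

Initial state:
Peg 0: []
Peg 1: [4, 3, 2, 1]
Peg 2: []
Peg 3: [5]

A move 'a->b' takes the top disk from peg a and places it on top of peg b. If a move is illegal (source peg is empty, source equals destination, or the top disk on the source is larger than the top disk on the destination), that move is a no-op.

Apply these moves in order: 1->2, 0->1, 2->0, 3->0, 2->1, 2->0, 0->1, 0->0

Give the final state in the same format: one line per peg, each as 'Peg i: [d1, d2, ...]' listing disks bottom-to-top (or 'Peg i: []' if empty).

Answer: Peg 0: []
Peg 1: [4, 3, 2, 1]
Peg 2: []
Peg 3: [5]

Derivation:
After move 1 (1->2):
Peg 0: []
Peg 1: [4, 3, 2]
Peg 2: [1]
Peg 3: [5]

After move 2 (0->1):
Peg 0: []
Peg 1: [4, 3, 2]
Peg 2: [1]
Peg 3: [5]

After move 3 (2->0):
Peg 0: [1]
Peg 1: [4, 3, 2]
Peg 2: []
Peg 3: [5]

After move 4 (3->0):
Peg 0: [1]
Peg 1: [4, 3, 2]
Peg 2: []
Peg 3: [5]

After move 5 (2->1):
Peg 0: [1]
Peg 1: [4, 3, 2]
Peg 2: []
Peg 3: [5]

After move 6 (2->0):
Peg 0: [1]
Peg 1: [4, 3, 2]
Peg 2: []
Peg 3: [5]

After move 7 (0->1):
Peg 0: []
Peg 1: [4, 3, 2, 1]
Peg 2: []
Peg 3: [5]

After move 8 (0->0):
Peg 0: []
Peg 1: [4, 3, 2, 1]
Peg 2: []
Peg 3: [5]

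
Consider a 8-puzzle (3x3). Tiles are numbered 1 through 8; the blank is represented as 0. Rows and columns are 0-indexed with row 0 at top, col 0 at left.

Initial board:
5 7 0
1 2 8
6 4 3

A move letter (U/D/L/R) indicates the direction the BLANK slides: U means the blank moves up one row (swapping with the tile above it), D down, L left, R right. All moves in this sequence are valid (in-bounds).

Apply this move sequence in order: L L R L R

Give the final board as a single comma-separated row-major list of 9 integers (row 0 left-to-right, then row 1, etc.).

Answer: 5, 0, 7, 1, 2, 8, 6, 4, 3

Derivation:
After move 1 (L):
5 0 7
1 2 8
6 4 3

After move 2 (L):
0 5 7
1 2 8
6 4 3

After move 3 (R):
5 0 7
1 2 8
6 4 3

After move 4 (L):
0 5 7
1 2 8
6 4 3

After move 5 (R):
5 0 7
1 2 8
6 4 3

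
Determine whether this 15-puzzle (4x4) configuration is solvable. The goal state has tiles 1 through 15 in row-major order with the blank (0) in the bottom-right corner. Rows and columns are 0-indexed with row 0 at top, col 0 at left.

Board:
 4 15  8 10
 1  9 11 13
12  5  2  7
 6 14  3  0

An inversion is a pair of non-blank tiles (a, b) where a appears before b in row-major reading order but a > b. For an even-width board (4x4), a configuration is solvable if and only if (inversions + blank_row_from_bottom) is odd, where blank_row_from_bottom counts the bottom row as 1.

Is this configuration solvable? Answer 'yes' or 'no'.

Answer: yes

Derivation:
Inversions: 56
Blank is in row 3 (0-indexed from top), which is row 1 counting from the bottom (bottom = 1).
56 + 1 = 57, which is odd, so the puzzle is solvable.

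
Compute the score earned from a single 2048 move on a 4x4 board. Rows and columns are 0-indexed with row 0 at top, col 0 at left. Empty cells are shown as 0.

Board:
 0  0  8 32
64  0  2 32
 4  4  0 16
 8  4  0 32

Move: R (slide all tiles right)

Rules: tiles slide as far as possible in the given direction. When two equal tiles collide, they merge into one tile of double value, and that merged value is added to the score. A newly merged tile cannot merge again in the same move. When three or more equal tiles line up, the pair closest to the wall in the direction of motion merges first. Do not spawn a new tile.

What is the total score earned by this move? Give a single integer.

Slide right:
row 0: [0, 0, 8, 32] -> [0, 0, 8, 32]  score +0 (running 0)
row 1: [64, 0, 2, 32] -> [0, 64, 2, 32]  score +0 (running 0)
row 2: [4, 4, 0, 16] -> [0, 0, 8, 16]  score +8 (running 8)
row 3: [8, 4, 0, 32] -> [0, 8, 4, 32]  score +0 (running 8)
Board after move:
 0  0  8 32
 0 64  2 32
 0  0  8 16
 0  8  4 32

Answer: 8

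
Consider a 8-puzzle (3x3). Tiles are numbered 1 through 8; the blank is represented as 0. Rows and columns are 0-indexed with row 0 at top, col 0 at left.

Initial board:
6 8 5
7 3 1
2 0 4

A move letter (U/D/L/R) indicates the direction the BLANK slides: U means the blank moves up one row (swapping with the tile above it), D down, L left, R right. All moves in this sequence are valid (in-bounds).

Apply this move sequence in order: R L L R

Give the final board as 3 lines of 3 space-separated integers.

After move 1 (R):
6 8 5
7 3 1
2 4 0

After move 2 (L):
6 8 5
7 3 1
2 0 4

After move 3 (L):
6 8 5
7 3 1
0 2 4

After move 4 (R):
6 8 5
7 3 1
2 0 4

Answer: 6 8 5
7 3 1
2 0 4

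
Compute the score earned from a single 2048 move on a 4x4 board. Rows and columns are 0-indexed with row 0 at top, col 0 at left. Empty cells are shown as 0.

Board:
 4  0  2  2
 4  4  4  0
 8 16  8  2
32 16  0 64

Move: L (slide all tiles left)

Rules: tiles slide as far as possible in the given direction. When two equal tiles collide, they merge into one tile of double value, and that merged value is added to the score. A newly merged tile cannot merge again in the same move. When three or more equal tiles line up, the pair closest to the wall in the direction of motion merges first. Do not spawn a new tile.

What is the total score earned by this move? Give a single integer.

Answer: 12

Derivation:
Slide left:
row 0: [4, 0, 2, 2] -> [4, 4, 0, 0]  score +4 (running 4)
row 1: [4, 4, 4, 0] -> [8, 4, 0, 0]  score +8 (running 12)
row 2: [8, 16, 8, 2] -> [8, 16, 8, 2]  score +0 (running 12)
row 3: [32, 16, 0, 64] -> [32, 16, 64, 0]  score +0 (running 12)
Board after move:
 4  4  0  0
 8  4  0  0
 8 16  8  2
32 16 64  0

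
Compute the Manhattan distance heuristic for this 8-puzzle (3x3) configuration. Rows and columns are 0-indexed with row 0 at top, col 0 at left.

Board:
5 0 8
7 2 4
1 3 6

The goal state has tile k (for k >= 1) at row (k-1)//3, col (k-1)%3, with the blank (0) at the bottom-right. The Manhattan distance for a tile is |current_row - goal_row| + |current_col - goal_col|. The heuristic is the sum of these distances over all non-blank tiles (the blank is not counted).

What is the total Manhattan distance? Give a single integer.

Tile 5: (0,0)->(1,1) = 2
Tile 8: (0,2)->(2,1) = 3
Tile 7: (1,0)->(2,0) = 1
Tile 2: (1,1)->(0,1) = 1
Tile 4: (1,2)->(1,0) = 2
Tile 1: (2,0)->(0,0) = 2
Tile 3: (2,1)->(0,2) = 3
Tile 6: (2,2)->(1,2) = 1
Sum: 2 + 3 + 1 + 1 + 2 + 2 + 3 + 1 = 15

Answer: 15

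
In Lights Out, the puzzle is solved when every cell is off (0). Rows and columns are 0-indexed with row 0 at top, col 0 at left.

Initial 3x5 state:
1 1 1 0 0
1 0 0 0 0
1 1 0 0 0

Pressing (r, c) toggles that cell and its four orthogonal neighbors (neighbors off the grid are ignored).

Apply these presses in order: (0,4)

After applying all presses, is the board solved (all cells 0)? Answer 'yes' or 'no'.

Answer: no

Derivation:
After press 1 at (0,4):
1 1 1 1 1
1 0 0 0 1
1 1 0 0 0

Lights still on: 9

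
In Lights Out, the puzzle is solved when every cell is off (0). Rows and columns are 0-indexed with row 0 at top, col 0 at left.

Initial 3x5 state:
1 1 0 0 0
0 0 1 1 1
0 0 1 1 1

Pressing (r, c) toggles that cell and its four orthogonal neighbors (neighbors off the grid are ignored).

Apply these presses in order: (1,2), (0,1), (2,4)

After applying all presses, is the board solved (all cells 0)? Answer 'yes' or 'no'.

Answer: yes

Derivation:
After press 1 at (1,2):
1 1 1 0 0
0 1 0 0 1
0 0 0 1 1

After press 2 at (0,1):
0 0 0 0 0
0 0 0 0 1
0 0 0 1 1

After press 3 at (2,4):
0 0 0 0 0
0 0 0 0 0
0 0 0 0 0

Lights still on: 0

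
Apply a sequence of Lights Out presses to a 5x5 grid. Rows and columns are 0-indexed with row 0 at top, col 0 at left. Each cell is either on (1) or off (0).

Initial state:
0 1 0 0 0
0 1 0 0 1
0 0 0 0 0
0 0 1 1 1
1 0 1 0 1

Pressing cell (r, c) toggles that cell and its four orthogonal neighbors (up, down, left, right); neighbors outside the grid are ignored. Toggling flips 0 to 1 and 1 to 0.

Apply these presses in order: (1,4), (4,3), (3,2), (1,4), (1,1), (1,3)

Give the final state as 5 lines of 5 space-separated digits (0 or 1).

After press 1 at (1,4):
0 1 0 0 1
0 1 0 1 0
0 0 0 0 1
0 0 1 1 1
1 0 1 0 1

After press 2 at (4,3):
0 1 0 0 1
0 1 0 1 0
0 0 0 0 1
0 0 1 0 1
1 0 0 1 0

After press 3 at (3,2):
0 1 0 0 1
0 1 0 1 0
0 0 1 0 1
0 1 0 1 1
1 0 1 1 0

After press 4 at (1,4):
0 1 0 0 0
0 1 0 0 1
0 0 1 0 0
0 1 0 1 1
1 0 1 1 0

After press 5 at (1,1):
0 0 0 0 0
1 0 1 0 1
0 1 1 0 0
0 1 0 1 1
1 0 1 1 0

After press 6 at (1,3):
0 0 0 1 0
1 0 0 1 0
0 1 1 1 0
0 1 0 1 1
1 0 1 1 0

Answer: 0 0 0 1 0
1 0 0 1 0
0 1 1 1 0
0 1 0 1 1
1 0 1 1 0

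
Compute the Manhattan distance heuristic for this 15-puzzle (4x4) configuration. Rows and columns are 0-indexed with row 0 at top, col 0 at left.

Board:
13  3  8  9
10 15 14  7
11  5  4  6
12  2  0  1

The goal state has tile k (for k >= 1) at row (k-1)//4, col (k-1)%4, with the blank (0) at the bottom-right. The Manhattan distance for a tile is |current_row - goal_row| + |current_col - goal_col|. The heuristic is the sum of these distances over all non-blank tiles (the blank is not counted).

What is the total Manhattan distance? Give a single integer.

Tile 13: at (0,0), goal (3,0), distance |0-3|+|0-0| = 3
Tile 3: at (0,1), goal (0,2), distance |0-0|+|1-2| = 1
Tile 8: at (0,2), goal (1,3), distance |0-1|+|2-3| = 2
Tile 9: at (0,3), goal (2,0), distance |0-2|+|3-0| = 5
Tile 10: at (1,0), goal (2,1), distance |1-2|+|0-1| = 2
Tile 15: at (1,1), goal (3,2), distance |1-3|+|1-2| = 3
Tile 14: at (1,2), goal (3,1), distance |1-3|+|2-1| = 3
Tile 7: at (1,3), goal (1,2), distance |1-1|+|3-2| = 1
Tile 11: at (2,0), goal (2,2), distance |2-2|+|0-2| = 2
Tile 5: at (2,1), goal (1,0), distance |2-1|+|1-0| = 2
Tile 4: at (2,2), goal (0,3), distance |2-0|+|2-3| = 3
Tile 6: at (2,3), goal (1,1), distance |2-1|+|3-1| = 3
Tile 12: at (3,0), goal (2,3), distance |3-2|+|0-3| = 4
Tile 2: at (3,1), goal (0,1), distance |3-0|+|1-1| = 3
Tile 1: at (3,3), goal (0,0), distance |3-0|+|3-0| = 6
Sum: 3 + 1 + 2 + 5 + 2 + 3 + 3 + 1 + 2 + 2 + 3 + 3 + 4 + 3 + 6 = 43

Answer: 43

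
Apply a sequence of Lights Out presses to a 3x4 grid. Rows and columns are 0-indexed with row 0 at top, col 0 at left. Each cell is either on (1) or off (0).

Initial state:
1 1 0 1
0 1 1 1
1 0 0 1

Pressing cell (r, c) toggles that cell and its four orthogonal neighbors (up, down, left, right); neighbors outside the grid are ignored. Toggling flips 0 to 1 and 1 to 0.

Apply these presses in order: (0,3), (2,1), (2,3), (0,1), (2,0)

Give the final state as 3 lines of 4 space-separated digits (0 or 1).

After press 1 at (0,3):
1 1 1 0
0 1 1 0
1 0 0 1

After press 2 at (2,1):
1 1 1 0
0 0 1 0
0 1 1 1

After press 3 at (2,3):
1 1 1 0
0 0 1 1
0 1 0 0

After press 4 at (0,1):
0 0 0 0
0 1 1 1
0 1 0 0

After press 5 at (2,0):
0 0 0 0
1 1 1 1
1 0 0 0

Answer: 0 0 0 0
1 1 1 1
1 0 0 0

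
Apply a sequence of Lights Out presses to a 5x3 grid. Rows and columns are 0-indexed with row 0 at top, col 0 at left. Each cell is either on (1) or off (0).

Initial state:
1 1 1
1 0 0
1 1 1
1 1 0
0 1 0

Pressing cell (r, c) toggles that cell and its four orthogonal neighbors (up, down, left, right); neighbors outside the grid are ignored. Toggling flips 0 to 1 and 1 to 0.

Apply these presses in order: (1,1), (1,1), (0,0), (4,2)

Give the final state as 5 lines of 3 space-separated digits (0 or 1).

Answer: 0 0 1
0 0 0
1 1 1
1 1 1
0 0 1

Derivation:
After press 1 at (1,1):
1 0 1
0 1 1
1 0 1
1 1 0
0 1 0

After press 2 at (1,1):
1 1 1
1 0 0
1 1 1
1 1 0
0 1 0

After press 3 at (0,0):
0 0 1
0 0 0
1 1 1
1 1 0
0 1 0

After press 4 at (4,2):
0 0 1
0 0 0
1 1 1
1 1 1
0 0 1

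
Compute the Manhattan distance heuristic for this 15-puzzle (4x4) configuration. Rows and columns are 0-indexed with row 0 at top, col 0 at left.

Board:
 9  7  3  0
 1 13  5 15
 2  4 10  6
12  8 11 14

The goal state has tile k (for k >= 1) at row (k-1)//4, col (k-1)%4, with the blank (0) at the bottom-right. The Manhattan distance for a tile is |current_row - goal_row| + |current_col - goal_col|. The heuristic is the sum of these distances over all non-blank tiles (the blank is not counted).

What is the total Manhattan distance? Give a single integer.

Tile 9: (0,0)->(2,0) = 2
Tile 7: (0,1)->(1,2) = 2
Tile 3: (0,2)->(0,2) = 0
Tile 1: (1,0)->(0,0) = 1
Tile 13: (1,1)->(3,0) = 3
Tile 5: (1,2)->(1,0) = 2
Tile 15: (1,3)->(3,2) = 3
Tile 2: (2,0)->(0,1) = 3
Tile 4: (2,1)->(0,3) = 4
Tile 10: (2,2)->(2,1) = 1
Tile 6: (2,3)->(1,1) = 3
Tile 12: (3,0)->(2,3) = 4
Tile 8: (3,1)->(1,3) = 4
Tile 11: (3,2)->(2,2) = 1
Tile 14: (3,3)->(3,1) = 2
Sum: 2 + 2 + 0 + 1 + 3 + 2 + 3 + 3 + 4 + 1 + 3 + 4 + 4 + 1 + 2 = 35

Answer: 35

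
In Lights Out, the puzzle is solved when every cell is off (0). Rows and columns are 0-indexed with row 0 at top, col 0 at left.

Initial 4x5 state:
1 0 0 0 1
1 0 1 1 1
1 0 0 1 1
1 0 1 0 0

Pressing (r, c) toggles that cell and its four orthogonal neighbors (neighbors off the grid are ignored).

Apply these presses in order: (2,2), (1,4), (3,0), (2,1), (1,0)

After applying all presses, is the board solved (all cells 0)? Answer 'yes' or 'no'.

Answer: yes

Derivation:
After press 1 at (2,2):
1 0 0 0 1
1 0 0 1 1
1 1 1 0 1
1 0 0 0 0

After press 2 at (1,4):
1 0 0 0 0
1 0 0 0 0
1 1 1 0 0
1 0 0 0 0

After press 3 at (3,0):
1 0 0 0 0
1 0 0 0 0
0 1 1 0 0
0 1 0 0 0

After press 4 at (2,1):
1 0 0 0 0
1 1 0 0 0
1 0 0 0 0
0 0 0 0 0

After press 5 at (1,0):
0 0 0 0 0
0 0 0 0 0
0 0 0 0 0
0 0 0 0 0

Lights still on: 0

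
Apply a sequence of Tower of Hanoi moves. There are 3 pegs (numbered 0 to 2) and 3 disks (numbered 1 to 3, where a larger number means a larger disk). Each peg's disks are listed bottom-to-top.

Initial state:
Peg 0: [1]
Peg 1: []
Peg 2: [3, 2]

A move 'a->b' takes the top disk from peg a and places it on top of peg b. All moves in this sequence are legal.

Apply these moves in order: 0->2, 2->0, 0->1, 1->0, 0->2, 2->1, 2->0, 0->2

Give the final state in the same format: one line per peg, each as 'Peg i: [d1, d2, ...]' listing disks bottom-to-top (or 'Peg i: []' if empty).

Answer: Peg 0: []
Peg 1: [1]
Peg 2: [3, 2]

Derivation:
After move 1 (0->2):
Peg 0: []
Peg 1: []
Peg 2: [3, 2, 1]

After move 2 (2->0):
Peg 0: [1]
Peg 1: []
Peg 2: [3, 2]

After move 3 (0->1):
Peg 0: []
Peg 1: [1]
Peg 2: [3, 2]

After move 4 (1->0):
Peg 0: [1]
Peg 1: []
Peg 2: [3, 2]

After move 5 (0->2):
Peg 0: []
Peg 1: []
Peg 2: [3, 2, 1]

After move 6 (2->1):
Peg 0: []
Peg 1: [1]
Peg 2: [3, 2]

After move 7 (2->0):
Peg 0: [2]
Peg 1: [1]
Peg 2: [3]

After move 8 (0->2):
Peg 0: []
Peg 1: [1]
Peg 2: [3, 2]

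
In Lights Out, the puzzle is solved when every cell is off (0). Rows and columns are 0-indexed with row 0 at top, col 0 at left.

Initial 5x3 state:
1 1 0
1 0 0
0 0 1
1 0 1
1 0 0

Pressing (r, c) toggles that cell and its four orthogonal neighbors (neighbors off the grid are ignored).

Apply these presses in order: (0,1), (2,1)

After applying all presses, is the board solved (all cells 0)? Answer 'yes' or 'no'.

Answer: no

Derivation:
After press 1 at (0,1):
0 0 1
1 1 0
0 0 1
1 0 1
1 0 0

After press 2 at (2,1):
0 0 1
1 0 0
1 1 0
1 1 1
1 0 0

Lights still on: 8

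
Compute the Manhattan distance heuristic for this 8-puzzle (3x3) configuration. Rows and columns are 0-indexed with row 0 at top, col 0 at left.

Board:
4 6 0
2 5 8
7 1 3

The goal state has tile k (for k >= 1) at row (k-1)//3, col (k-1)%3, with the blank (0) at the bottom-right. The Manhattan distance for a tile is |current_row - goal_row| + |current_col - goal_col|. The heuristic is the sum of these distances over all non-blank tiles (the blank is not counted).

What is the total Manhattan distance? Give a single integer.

Answer: 12

Derivation:
Tile 4: (0,0)->(1,0) = 1
Tile 6: (0,1)->(1,2) = 2
Tile 2: (1,0)->(0,1) = 2
Tile 5: (1,1)->(1,1) = 0
Tile 8: (1,2)->(2,1) = 2
Tile 7: (2,0)->(2,0) = 0
Tile 1: (2,1)->(0,0) = 3
Tile 3: (2,2)->(0,2) = 2
Sum: 1 + 2 + 2 + 0 + 2 + 0 + 3 + 2 = 12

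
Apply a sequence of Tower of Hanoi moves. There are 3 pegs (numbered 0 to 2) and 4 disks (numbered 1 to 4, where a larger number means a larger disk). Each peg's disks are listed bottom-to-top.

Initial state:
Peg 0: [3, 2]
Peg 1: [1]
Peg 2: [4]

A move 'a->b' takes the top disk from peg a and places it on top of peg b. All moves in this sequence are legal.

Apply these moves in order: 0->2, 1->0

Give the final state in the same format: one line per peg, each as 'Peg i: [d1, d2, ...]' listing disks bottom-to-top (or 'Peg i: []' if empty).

After move 1 (0->2):
Peg 0: [3]
Peg 1: [1]
Peg 2: [4, 2]

After move 2 (1->0):
Peg 0: [3, 1]
Peg 1: []
Peg 2: [4, 2]

Answer: Peg 0: [3, 1]
Peg 1: []
Peg 2: [4, 2]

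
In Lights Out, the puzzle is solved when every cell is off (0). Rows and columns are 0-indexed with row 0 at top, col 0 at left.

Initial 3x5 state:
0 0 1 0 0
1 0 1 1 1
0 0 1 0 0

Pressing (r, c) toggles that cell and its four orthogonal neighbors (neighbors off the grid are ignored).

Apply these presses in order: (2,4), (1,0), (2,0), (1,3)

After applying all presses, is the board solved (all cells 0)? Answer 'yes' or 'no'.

After press 1 at (2,4):
0 0 1 0 0
1 0 1 1 0
0 0 1 1 1

After press 2 at (1,0):
1 0 1 0 0
0 1 1 1 0
1 0 1 1 1

After press 3 at (2,0):
1 0 1 0 0
1 1 1 1 0
0 1 1 1 1

After press 4 at (1,3):
1 0 1 1 0
1 1 0 0 1
0 1 1 0 1

Lights still on: 9

Answer: no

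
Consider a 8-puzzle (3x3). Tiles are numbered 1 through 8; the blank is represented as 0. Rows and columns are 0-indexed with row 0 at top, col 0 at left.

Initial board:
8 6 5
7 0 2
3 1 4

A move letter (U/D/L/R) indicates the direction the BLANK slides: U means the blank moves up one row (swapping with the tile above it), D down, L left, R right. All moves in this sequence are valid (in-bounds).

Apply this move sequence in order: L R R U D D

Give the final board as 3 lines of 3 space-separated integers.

After move 1 (L):
8 6 5
0 7 2
3 1 4

After move 2 (R):
8 6 5
7 0 2
3 1 4

After move 3 (R):
8 6 5
7 2 0
3 1 4

After move 4 (U):
8 6 0
7 2 5
3 1 4

After move 5 (D):
8 6 5
7 2 0
3 1 4

After move 6 (D):
8 6 5
7 2 4
3 1 0

Answer: 8 6 5
7 2 4
3 1 0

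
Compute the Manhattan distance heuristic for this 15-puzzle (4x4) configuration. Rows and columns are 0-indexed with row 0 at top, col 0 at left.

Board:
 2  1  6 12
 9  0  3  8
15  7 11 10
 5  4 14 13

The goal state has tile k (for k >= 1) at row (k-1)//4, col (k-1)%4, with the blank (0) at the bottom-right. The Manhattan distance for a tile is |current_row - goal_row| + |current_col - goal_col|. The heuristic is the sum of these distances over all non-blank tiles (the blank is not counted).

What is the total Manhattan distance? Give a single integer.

Answer: 26

Derivation:
Tile 2: at (0,0), goal (0,1), distance |0-0|+|0-1| = 1
Tile 1: at (0,1), goal (0,0), distance |0-0|+|1-0| = 1
Tile 6: at (0,2), goal (1,1), distance |0-1|+|2-1| = 2
Tile 12: at (0,3), goal (2,3), distance |0-2|+|3-3| = 2
Tile 9: at (1,0), goal (2,0), distance |1-2|+|0-0| = 1
Tile 3: at (1,2), goal (0,2), distance |1-0|+|2-2| = 1
Tile 8: at (1,3), goal (1,3), distance |1-1|+|3-3| = 0
Tile 15: at (2,0), goal (3,2), distance |2-3|+|0-2| = 3
Tile 7: at (2,1), goal (1,2), distance |2-1|+|1-2| = 2
Tile 11: at (2,2), goal (2,2), distance |2-2|+|2-2| = 0
Tile 10: at (2,3), goal (2,1), distance |2-2|+|3-1| = 2
Tile 5: at (3,0), goal (1,0), distance |3-1|+|0-0| = 2
Tile 4: at (3,1), goal (0,3), distance |3-0|+|1-3| = 5
Tile 14: at (3,2), goal (3,1), distance |3-3|+|2-1| = 1
Tile 13: at (3,3), goal (3,0), distance |3-3|+|3-0| = 3
Sum: 1 + 1 + 2 + 2 + 1 + 1 + 0 + 3 + 2 + 0 + 2 + 2 + 5 + 1 + 3 = 26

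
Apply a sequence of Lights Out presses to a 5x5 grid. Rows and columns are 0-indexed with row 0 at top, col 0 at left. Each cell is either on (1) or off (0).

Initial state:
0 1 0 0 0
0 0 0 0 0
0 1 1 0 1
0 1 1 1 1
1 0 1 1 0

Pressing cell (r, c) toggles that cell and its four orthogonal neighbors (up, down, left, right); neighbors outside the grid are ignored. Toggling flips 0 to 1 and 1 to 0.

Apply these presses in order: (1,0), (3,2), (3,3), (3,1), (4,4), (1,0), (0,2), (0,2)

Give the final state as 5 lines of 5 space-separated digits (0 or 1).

After press 1 at (1,0):
1 1 0 0 0
1 1 0 0 0
1 1 1 0 1
0 1 1 1 1
1 0 1 1 0

After press 2 at (3,2):
1 1 0 0 0
1 1 0 0 0
1 1 0 0 1
0 0 0 0 1
1 0 0 1 0

After press 3 at (3,3):
1 1 0 0 0
1 1 0 0 0
1 1 0 1 1
0 0 1 1 0
1 0 0 0 0

After press 4 at (3,1):
1 1 0 0 0
1 1 0 0 0
1 0 0 1 1
1 1 0 1 0
1 1 0 0 0

After press 5 at (4,4):
1 1 0 0 0
1 1 0 0 0
1 0 0 1 1
1 1 0 1 1
1 1 0 1 1

After press 6 at (1,0):
0 1 0 0 0
0 0 0 0 0
0 0 0 1 1
1 1 0 1 1
1 1 0 1 1

After press 7 at (0,2):
0 0 1 1 0
0 0 1 0 0
0 0 0 1 1
1 1 0 1 1
1 1 0 1 1

After press 8 at (0,2):
0 1 0 0 0
0 0 0 0 0
0 0 0 1 1
1 1 0 1 1
1 1 0 1 1

Answer: 0 1 0 0 0
0 0 0 0 0
0 0 0 1 1
1 1 0 1 1
1 1 0 1 1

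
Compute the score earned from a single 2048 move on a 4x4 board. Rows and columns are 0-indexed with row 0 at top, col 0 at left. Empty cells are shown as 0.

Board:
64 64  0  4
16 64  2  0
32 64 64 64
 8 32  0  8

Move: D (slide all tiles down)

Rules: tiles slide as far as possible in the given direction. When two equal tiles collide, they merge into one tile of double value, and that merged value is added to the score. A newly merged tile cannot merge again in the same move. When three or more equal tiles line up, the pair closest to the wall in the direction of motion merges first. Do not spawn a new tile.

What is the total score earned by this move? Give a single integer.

Slide down:
col 0: [64, 16, 32, 8] -> [64, 16, 32, 8]  score +0 (running 0)
col 1: [64, 64, 64, 32] -> [0, 64, 128, 32]  score +128 (running 128)
col 2: [0, 2, 64, 0] -> [0, 0, 2, 64]  score +0 (running 128)
col 3: [4, 0, 64, 8] -> [0, 4, 64, 8]  score +0 (running 128)
Board after move:
 64   0   0   0
 16  64   0   4
 32 128   2  64
  8  32  64   8

Answer: 128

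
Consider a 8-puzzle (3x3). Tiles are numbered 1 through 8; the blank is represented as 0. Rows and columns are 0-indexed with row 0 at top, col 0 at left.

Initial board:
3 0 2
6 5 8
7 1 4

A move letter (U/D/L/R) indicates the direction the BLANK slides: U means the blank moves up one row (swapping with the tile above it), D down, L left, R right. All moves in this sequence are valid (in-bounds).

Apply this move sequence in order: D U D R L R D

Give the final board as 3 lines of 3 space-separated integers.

After move 1 (D):
3 5 2
6 0 8
7 1 4

After move 2 (U):
3 0 2
6 5 8
7 1 4

After move 3 (D):
3 5 2
6 0 8
7 1 4

After move 4 (R):
3 5 2
6 8 0
7 1 4

After move 5 (L):
3 5 2
6 0 8
7 1 4

After move 6 (R):
3 5 2
6 8 0
7 1 4

After move 7 (D):
3 5 2
6 8 4
7 1 0

Answer: 3 5 2
6 8 4
7 1 0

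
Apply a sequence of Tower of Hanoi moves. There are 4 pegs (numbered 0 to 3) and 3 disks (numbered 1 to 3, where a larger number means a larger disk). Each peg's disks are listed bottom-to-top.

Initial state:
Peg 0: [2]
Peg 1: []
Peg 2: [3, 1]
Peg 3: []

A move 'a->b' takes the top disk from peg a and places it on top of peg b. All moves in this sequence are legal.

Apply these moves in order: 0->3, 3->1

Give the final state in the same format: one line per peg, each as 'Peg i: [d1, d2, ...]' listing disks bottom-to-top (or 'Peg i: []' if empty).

Answer: Peg 0: []
Peg 1: [2]
Peg 2: [3, 1]
Peg 3: []

Derivation:
After move 1 (0->3):
Peg 0: []
Peg 1: []
Peg 2: [3, 1]
Peg 3: [2]

After move 2 (3->1):
Peg 0: []
Peg 1: [2]
Peg 2: [3, 1]
Peg 3: []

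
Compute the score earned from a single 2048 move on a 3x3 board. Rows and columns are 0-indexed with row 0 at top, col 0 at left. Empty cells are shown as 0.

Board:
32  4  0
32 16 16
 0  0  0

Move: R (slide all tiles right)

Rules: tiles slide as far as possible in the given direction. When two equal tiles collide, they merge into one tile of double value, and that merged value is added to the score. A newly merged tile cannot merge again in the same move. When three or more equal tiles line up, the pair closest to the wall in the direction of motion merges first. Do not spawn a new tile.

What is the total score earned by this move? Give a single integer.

Answer: 32

Derivation:
Slide right:
row 0: [32, 4, 0] -> [0, 32, 4]  score +0 (running 0)
row 1: [32, 16, 16] -> [0, 32, 32]  score +32 (running 32)
row 2: [0, 0, 0] -> [0, 0, 0]  score +0 (running 32)
Board after move:
 0 32  4
 0 32 32
 0  0  0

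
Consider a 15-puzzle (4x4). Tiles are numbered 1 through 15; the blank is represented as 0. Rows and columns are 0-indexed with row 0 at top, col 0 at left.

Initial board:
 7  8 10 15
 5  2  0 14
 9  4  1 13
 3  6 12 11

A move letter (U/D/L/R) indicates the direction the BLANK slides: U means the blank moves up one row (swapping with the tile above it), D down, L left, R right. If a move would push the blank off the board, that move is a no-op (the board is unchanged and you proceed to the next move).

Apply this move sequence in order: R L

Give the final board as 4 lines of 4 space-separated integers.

After move 1 (R):
 7  8 10 15
 5  2 14  0
 9  4  1 13
 3  6 12 11

After move 2 (L):
 7  8 10 15
 5  2  0 14
 9  4  1 13
 3  6 12 11

Answer:  7  8 10 15
 5  2  0 14
 9  4  1 13
 3  6 12 11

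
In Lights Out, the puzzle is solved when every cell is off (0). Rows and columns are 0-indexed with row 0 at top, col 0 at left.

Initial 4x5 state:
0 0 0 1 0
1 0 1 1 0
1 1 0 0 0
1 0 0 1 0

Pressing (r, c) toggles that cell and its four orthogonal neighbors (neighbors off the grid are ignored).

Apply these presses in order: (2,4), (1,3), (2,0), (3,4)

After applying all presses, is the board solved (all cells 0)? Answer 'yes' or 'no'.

Answer: yes

Derivation:
After press 1 at (2,4):
0 0 0 1 0
1 0 1 1 1
1 1 0 1 1
1 0 0 1 1

After press 2 at (1,3):
0 0 0 0 0
1 0 0 0 0
1 1 0 0 1
1 0 0 1 1

After press 3 at (2,0):
0 0 0 0 0
0 0 0 0 0
0 0 0 0 1
0 0 0 1 1

After press 4 at (3,4):
0 0 0 0 0
0 0 0 0 0
0 0 0 0 0
0 0 0 0 0

Lights still on: 0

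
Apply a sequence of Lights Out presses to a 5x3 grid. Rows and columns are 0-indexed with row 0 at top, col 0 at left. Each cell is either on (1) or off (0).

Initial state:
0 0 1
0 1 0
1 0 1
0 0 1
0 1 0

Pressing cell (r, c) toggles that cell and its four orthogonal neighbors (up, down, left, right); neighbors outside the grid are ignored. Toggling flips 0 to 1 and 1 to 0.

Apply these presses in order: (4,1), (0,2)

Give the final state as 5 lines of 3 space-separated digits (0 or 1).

After press 1 at (4,1):
0 0 1
0 1 0
1 0 1
0 1 1
1 0 1

After press 2 at (0,2):
0 1 0
0 1 1
1 0 1
0 1 1
1 0 1

Answer: 0 1 0
0 1 1
1 0 1
0 1 1
1 0 1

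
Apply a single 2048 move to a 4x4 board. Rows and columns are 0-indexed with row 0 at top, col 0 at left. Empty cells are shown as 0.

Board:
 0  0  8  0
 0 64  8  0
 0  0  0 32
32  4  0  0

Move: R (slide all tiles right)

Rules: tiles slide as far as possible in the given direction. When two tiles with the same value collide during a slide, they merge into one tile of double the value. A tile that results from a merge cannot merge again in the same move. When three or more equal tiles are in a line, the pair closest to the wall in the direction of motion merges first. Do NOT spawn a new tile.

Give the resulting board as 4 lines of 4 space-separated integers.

Slide right:
row 0: [0, 0, 8, 0] -> [0, 0, 0, 8]
row 1: [0, 64, 8, 0] -> [0, 0, 64, 8]
row 2: [0, 0, 0, 32] -> [0, 0, 0, 32]
row 3: [32, 4, 0, 0] -> [0, 0, 32, 4]

Answer:  0  0  0  8
 0  0 64  8
 0  0  0 32
 0  0 32  4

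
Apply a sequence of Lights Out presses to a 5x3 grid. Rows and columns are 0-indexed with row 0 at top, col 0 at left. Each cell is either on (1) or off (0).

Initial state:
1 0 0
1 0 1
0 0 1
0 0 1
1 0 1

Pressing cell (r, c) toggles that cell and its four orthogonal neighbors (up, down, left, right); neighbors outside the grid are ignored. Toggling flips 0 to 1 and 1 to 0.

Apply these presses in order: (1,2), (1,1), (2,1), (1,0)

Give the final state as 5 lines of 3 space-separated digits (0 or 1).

Answer: 0 1 1
1 0 1
0 0 1
0 1 1
1 0 1

Derivation:
After press 1 at (1,2):
1 0 1
1 1 0
0 0 0
0 0 1
1 0 1

After press 2 at (1,1):
1 1 1
0 0 1
0 1 0
0 0 1
1 0 1

After press 3 at (2,1):
1 1 1
0 1 1
1 0 1
0 1 1
1 0 1

After press 4 at (1,0):
0 1 1
1 0 1
0 0 1
0 1 1
1 0 1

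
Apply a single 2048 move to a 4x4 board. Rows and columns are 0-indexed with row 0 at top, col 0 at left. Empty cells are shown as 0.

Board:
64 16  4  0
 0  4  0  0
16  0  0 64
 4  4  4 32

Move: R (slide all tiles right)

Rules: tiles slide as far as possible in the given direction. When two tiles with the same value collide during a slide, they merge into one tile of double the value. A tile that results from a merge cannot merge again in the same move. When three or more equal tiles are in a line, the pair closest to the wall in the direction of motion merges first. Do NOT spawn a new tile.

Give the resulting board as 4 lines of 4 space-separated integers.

Slide right:
row 0: [64, 16, 4, 0] -> [0, 64, 16, 4]
row 1: [0, 4, 0, 0] -> [0, 0, 0, 4]
row 2: [16, 0, 0, 64] -> [0, 0, 16, 64]
row 3: [4, 4, 4, 32] -> [0, 4, 8, 32]

Answer:  0 64 16  4
 0  0  0  4
 0  0 16 64
 0  4  8 32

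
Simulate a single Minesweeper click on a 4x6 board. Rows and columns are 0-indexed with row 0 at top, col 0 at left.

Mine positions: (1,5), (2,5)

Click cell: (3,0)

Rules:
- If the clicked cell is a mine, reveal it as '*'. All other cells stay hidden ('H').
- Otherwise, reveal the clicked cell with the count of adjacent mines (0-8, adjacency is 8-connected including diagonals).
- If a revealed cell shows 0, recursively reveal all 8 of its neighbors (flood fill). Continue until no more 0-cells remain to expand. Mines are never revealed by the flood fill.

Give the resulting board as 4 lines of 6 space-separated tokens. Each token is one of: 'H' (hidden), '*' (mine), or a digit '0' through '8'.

0 0 0 0 1 H
0 0 0 0 2 H
0 0 0 0 2 H
0 0 0 0 1 H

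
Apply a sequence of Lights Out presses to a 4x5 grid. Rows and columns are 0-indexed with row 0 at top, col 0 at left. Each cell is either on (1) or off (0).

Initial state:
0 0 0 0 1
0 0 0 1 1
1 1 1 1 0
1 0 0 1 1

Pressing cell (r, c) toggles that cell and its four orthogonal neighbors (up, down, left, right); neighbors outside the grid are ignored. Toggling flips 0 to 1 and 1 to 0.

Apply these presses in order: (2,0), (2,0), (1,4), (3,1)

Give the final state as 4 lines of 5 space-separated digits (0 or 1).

After press 1 at (2,0):
0 0 0 0 1
1 0 0 1 1
0 0 1 1 0
0 0 0 1 1

After press 2 at (2,0):
0 0 0 0 1
0 0 0 1 1
1 1 1 1 0
1 0 0 1 1

After press 3 at (1,4):
0 0 0 0 0
0 0 0 0 0
1 1 1 1 1
1 0 0 1 1

After press 4 at (3,1):
0 0 0 0 0
0 0 0 0 0
1 0 1 1 1
0 1 1 1 1

Answer: 0 0 0 0 0
0 0 0 0 0
1 0 1 1 1
0 1 1 1 1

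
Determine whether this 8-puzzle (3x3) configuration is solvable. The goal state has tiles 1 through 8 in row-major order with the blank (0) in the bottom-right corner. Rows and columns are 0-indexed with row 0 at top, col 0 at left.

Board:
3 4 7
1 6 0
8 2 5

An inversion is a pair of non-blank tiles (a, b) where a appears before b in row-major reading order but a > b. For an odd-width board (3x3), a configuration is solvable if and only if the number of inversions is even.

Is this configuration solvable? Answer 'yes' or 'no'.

Inversions (pairs i<j in row-major order where tile[i] > tile[j] > 0): 12
12 is even, so the puzzle is solvable.

Answer: yes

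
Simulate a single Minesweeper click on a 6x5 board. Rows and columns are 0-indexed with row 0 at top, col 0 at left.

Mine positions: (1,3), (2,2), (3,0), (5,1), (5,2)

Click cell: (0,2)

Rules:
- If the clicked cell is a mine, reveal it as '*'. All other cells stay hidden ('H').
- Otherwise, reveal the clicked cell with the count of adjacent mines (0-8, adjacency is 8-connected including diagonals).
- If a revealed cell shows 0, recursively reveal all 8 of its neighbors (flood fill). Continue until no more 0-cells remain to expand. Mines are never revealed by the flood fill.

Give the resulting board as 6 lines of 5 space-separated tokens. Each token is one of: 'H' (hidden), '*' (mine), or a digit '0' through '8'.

H H 1 H H
H H H H H
H H H H H
H H H H H
H H H H H
H H H H H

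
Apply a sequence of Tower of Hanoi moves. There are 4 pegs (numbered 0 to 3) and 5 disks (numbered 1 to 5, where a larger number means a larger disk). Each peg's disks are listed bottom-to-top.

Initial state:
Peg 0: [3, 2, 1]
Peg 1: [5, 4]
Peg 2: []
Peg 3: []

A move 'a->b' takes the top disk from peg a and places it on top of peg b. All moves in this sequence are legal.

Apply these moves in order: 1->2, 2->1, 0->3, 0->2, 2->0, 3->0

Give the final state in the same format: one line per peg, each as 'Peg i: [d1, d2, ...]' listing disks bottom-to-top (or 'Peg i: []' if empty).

Answer: Peg 0: [3, 2, 1]
Peg 1: [5, 4]
Peg 2: []
Peg 3: []

Derivation:
After move 1 (1->2):
Peg 0: [3, 2, 1]
Peg 1: [5]
Peg 2: [4]
Peg 3: []

After move 2 (2->1):
Peg 0: [3, 2, 1]
Peg 1: [5, 4]
Peg 2: []
Peg 3: []

After move 3 (0->3):
Peg 0: [3, 2]
Peg 1: [5, 4]
Peg 2: []
Peg 3: [1]

After move 4 (0->2):
Peg 0: [3]
Peg 1: [5, 4]
Peg 2: [2]
Peg 3: [1]

After move 5 (2->0):
Peg 0: [3, 2]
Peg 1: [5, 4]
Peg 2: []
Peg 3: [1]

After move 6 (3->0):
Peg 0: [3, 2, 1]
Peg 1: [5, 4]
Peg 2: []
Peg 3: []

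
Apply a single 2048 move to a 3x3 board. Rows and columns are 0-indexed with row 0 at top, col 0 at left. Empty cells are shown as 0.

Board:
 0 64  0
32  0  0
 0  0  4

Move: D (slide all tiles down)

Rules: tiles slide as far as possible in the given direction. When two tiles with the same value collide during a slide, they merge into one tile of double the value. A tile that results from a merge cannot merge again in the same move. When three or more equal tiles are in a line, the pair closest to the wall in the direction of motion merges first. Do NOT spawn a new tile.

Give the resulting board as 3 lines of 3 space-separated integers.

Slide down:
col 0: [0, 32, 0] -> [0, 0, 32]
col 1: [64, 0, 0] -> [0, 0, 64]
col 2: [0, 0, 4] -> [0, 0, 4]

Answer:  0  0  0
 0  0  0
32 64  4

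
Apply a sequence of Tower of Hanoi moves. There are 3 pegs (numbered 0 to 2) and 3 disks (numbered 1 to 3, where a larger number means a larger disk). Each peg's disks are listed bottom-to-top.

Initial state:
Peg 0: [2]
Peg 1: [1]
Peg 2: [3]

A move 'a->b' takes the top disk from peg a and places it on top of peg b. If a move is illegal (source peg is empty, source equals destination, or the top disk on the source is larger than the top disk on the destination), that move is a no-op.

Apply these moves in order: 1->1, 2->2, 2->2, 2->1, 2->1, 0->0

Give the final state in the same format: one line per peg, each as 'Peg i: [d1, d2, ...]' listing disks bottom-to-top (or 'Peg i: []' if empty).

Answer: Peg 0: [2]
Peg 1: [1]
Peg 2: [3]

Derivation:
After move 1 (1->1):
Peg 0: [2]
Peg 1: [1]
Peg 2: [3]

After move 2 (2->2):
Peg 0: [2]
Peg 1: [1]
Peg 2: [3]

After move 3 (2->2):
Peg 0: [2]
Peg 1: [1]
Peg 2: [3]

After move 4 (2->1):
Peg 0: [2]
Peg 1: [1]
Peg 2: [3]

After move 5 (2->1):
Peg 0: [2]
Peg 1: [1]
Peg 2: [3]

After move 6 (0->0):
Peg 0: [2]
Peg 1: [1]
Peg 2: [3]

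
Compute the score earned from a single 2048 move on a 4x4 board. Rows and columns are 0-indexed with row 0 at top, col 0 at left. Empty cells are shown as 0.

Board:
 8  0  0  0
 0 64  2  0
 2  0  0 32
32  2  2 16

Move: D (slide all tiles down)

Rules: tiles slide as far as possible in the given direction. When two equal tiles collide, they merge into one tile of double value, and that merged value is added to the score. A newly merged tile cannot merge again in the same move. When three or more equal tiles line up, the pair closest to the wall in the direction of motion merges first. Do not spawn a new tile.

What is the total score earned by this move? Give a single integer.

Slide down:
col 0: [8, 0, 2, 32] -> [0, 8, 2, 32]  score +0 (running 0)
col 1: [0, 64, 0, 2] -> [0, 0, 64, 2]  score +0 (running 0)
col 2: [0, 2, 0, 2] -> [0, 0, 0, 4]  score +4 (running 4)
col 3: [0, 0, 32, 16] -> [0, 0, 32, 16]  score +0 (running 4)
Board after move:
 0  0  0  0
 8  0  0  0
 2 64  0 32
32  2  4 16

Answer: 4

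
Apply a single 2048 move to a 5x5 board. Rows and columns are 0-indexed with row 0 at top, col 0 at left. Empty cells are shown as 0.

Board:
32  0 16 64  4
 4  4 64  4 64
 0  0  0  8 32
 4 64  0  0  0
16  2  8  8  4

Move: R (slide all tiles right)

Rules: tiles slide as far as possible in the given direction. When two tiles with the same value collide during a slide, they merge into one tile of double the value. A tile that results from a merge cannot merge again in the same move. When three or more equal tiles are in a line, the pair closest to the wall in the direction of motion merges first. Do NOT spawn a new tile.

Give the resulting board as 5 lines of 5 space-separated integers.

Slide right:
row 0: [32, 0, 16, 64, 4] -> [0, 32, 16, 64, 4]
row 1: [4, 4, 64, 4, 64] -> [0, 8, 64, 4, 64]
row 2: [0, 0, 0, 8, 32] -> [0, 0, 0, 8, 32]
row 3: [4, 64, 0, 0, 0] -> [0, 0, 0, 4, 64]
row 4: [16, 2, 8, 8, 4] -> [0, 16, 2, 16, 4]

Answer:  0 32 16 64  4
 0  8 64  4 64
 0  0  0  8 32
 0  0  0  4 64
 0 16  2 16  4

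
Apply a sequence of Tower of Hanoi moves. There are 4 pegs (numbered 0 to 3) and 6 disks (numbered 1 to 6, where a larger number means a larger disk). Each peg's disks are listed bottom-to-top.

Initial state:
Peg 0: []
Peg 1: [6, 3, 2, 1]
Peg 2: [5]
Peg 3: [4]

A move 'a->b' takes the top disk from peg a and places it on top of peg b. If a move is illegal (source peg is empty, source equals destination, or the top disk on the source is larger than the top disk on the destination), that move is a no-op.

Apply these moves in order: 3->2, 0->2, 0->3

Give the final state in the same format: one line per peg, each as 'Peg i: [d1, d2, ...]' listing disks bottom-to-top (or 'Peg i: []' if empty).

After move 1 (3->2):
Peg 0: []
Peg 1: [6, 3, 2, 1]
Peg 2: [5, 4]
Peg 3: []

After move 2 (0->2):
Peg 0: []
Peg 1: [6, 3, 2, 1]
Peg 2: [5, 4]
Peg 3: []

After move 3 (0->3):
Peg 0: []
Peg 1: [6, 3, 2, 1]
Peg 2: [5, 4]
Peg 3: []

Answer: Peg 0: []
Peg 1: [6, 3, 2, 1]
Peg 2: [5, 4]
Peg 3: []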